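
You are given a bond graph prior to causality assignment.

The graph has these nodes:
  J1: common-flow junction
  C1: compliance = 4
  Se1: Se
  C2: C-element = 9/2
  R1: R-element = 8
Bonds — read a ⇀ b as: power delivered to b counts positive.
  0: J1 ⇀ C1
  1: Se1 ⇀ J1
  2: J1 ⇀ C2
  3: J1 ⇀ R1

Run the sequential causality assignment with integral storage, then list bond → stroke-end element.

b1 |J1  (source Se1 imposes e)
b0 |J1  (C1: C, integral causality)
b2 |J1  (C2 outputs effort q/C2)
b3 |R1  (J1 needs exactly one f-in)

#0 |J1
#1 |J1
#2 |J1
#3 |R1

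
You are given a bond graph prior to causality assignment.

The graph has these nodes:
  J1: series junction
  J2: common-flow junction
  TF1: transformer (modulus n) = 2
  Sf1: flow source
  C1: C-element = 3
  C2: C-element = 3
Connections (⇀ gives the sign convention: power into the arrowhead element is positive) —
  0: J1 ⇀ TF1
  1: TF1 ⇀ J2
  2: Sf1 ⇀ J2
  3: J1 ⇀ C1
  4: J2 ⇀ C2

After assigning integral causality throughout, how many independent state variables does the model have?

b2 →Sf1  (Sf1: flow source, stroke at near end)
b1 →J2  (J2: bond 2 brought flow, rest push out)
b4 →J2  (J2 flow already set via bond 2)
b0 →TF1  (TF TF1: opposite of bond 1)
b3 →J1  (J1 flow already set via bond 0)

2  (C1, C2 all integral)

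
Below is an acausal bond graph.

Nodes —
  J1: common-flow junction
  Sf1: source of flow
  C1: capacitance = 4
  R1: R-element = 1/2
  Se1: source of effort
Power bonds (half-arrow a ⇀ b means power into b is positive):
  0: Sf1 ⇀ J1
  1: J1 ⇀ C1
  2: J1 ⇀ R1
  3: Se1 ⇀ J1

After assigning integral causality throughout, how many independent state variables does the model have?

1  (C1 all integral)

β0 |Sf1  (Sf1 (Sf) sets flow on bond)
β3 |J1  (Se1: effort source, stroke at far end)
β1 |J1  (1-jn J1 has f-setter on 0)
β2 |J1  (1-jn J1 has f-setter on 0)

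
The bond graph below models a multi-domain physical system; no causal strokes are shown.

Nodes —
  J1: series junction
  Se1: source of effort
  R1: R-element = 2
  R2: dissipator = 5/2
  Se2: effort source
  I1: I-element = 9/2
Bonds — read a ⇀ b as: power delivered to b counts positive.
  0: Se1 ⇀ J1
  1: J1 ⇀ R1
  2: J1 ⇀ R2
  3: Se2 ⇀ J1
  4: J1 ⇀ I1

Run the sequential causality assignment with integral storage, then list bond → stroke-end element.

β0 stroke→J1
β1 stroke→J1
β2 stroke→J1
β3 stroke→J1
β4 stroke→I1

bond 0 stroke at J1  (source Se1 imposes e)
bond 3 stroke at J1  (Se2 (Se) sets effort on bond)
bond 4 stroke at I1  (I1 outputs flow p/I1)
bond 1 stroke at J1  (J1: bond 4 brought flow, rest push out)
bond 2 stroke at J1  (1-jn J1 has f-setter on 4)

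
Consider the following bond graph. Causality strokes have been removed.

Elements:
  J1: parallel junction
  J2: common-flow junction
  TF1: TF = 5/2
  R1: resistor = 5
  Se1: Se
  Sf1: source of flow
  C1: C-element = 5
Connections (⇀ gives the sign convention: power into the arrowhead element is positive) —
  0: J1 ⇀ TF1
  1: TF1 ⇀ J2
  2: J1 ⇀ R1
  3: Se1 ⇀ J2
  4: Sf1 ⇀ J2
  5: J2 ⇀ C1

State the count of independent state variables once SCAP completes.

bond 3 stroke at J2  (source Se1 imposes e)
bond 4 stroke at Sf1  (Sf1: flow source, stroke at near end)
bond 1 stroke at J2  (common-f at J2 fixed by 4)
bond 5 stroke at J2  (J2: bond 4 brought flow, rest push out)
bond 0 stroke at TF1  (TF1 one-in-one-out from 1)
bond 2 stroke at J1  (J1: last free bond brings effort in)

1  (C1 all integral)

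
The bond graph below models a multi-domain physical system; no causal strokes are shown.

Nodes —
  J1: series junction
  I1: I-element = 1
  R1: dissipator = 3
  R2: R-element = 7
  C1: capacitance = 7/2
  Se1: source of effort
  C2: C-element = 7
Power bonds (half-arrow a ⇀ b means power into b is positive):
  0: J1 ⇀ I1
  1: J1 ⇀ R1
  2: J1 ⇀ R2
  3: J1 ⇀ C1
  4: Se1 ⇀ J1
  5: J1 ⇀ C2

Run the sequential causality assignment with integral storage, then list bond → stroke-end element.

bond 4 stroke→J1  (Se1 fixes effort; stroke away)
bond 0 stroke→I1  (I1: I, integral causality)
bond 1 stroke→J1  (1-jn J1 has f-setter on 0)
bond 2 stroke→J1  (1-jn J1 has f-setter on 0)
bond 3 stroke→J1  (J1 flow already set via bond 0)
bond 5 stroke→J1  (common-f at J1 fixed by 0)

#0 →I1
#1 →J1
#2 →J1
#3 →J1
#4 →J1
#5 →J1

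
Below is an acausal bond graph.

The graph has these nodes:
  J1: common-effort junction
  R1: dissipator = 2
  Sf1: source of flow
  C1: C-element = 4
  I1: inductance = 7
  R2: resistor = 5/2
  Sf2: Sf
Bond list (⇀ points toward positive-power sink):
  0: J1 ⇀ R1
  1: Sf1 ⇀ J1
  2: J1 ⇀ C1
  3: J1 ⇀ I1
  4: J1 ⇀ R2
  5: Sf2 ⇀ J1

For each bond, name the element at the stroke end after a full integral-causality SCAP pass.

β1 →Sf1  (Sf1: flow source, stroke at near end)
β5 →Sf2  (Sf2: flow source, stroke at near end)
β2 →J1  (C1: C, integral causality)
β0 →R1  (0-jn J1 has e-setter on 2)
β3 →I1  (common-e at J1 fixed by 2)
β4 →R2  (common-e at J1 fixed by 2)

#0 stroke→R1
#1 stroke→Sf1
#2 stroke→J1
#3 stroke→I1
#4 stroke→R2
#5 stroke→Sf2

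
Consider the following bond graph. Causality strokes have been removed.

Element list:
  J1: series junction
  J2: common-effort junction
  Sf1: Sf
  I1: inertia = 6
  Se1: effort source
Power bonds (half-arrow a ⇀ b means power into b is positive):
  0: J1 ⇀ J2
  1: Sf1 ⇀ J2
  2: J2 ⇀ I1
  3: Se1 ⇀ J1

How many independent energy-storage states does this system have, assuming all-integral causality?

b1 →Sf1  (Sf1 fixes flow; stroke at Sf1)
b3 →J1  (Se1 (Se) sets effort on bond)
b0 →J2  (closing 1-jn rule on J1)
b2 →I1  (0-jn J2 has e-setter on 0)

1  (I1 all integral)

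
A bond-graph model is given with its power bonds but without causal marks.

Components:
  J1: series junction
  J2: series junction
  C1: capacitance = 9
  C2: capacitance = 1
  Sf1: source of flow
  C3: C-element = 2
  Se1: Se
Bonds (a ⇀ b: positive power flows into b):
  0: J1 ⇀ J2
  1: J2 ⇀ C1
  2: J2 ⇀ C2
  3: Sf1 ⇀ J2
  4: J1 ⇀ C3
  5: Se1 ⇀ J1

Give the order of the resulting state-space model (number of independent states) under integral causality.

3  (C1, C2, C3 all integral)

b3 stroke at Sf1  (Sf1 (Sf) sets flow on bond)
b5 stroke at J1  (source Se1 imposes e)
b0 stroke at J2  (common-f at J2 fixed by 3)
b1 stroke at J2  (common-f at J2 fixed by 3)
b2 stroke at J2  (1-jn J2 has f-setter on 3)
b4 stroke at J1  (J1 flow already set via bond 0)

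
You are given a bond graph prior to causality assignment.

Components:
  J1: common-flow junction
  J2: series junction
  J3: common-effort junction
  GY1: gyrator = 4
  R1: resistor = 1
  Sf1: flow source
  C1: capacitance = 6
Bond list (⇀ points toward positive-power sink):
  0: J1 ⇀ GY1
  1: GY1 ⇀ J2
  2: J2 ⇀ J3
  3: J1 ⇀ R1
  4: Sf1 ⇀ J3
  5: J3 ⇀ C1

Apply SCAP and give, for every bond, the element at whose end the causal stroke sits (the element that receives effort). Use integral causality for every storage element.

b4 |Sf1  (Sf1 fixes flow; stroke at Sf1)
b5 |J3  (C1 outputs effort q/C1)
b2 |J2  (common-e at J3 fixed by 5)
b1 |GY1  (closing 1-jn rule on J2)
b0 |GY1  (GY GY1: same side as bond 1)
b3 |J1  (J1 flow already set via bond 0)

b0 stroke at GY1
b1 stroke at GY1
b2 stroke at J2
b3 stroke at J1
b4 stroke at Sf1
b5 stroke at J3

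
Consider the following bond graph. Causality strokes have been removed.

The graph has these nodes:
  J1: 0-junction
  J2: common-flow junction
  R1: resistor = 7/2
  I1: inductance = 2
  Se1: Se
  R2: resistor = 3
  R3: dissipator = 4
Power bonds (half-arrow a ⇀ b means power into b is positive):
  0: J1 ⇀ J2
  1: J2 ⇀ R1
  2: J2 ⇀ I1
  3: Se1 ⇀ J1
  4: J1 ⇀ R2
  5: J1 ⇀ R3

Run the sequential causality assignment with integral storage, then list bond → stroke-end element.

#3 |J1  (Se1 fixes effort; stroke away)
#0 |J2  (J1: bond 3 brought effort, rest push out)
#4 |R2  (0-jn J1 has e-setter on 3)
#5 |R3  (J1: bond 3 brought effort, rest push out)
#2 |I1  (I1 outputs flow p/I1)
#1 |J2  (common-f at J2 fixed by 2)

β0 |J2
β1 |J2
β2 |I1
β3 |J1
β4 |R2
β5 |R3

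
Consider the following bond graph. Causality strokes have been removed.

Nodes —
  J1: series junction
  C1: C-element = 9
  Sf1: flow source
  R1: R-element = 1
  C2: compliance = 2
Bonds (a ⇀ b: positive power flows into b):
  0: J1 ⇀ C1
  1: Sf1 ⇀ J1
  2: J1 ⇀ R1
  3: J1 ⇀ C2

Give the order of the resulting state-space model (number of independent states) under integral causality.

β1 →Sf1  (source Sf1 imposes f)
β0 →J1  (J1 flow already set via bond 1)
β2 →J1  (1-jn J1 has f-setter on 1)
β3 →J1  (1-jn J1 has f-setter on 1)

2  (C1, C2 all integral)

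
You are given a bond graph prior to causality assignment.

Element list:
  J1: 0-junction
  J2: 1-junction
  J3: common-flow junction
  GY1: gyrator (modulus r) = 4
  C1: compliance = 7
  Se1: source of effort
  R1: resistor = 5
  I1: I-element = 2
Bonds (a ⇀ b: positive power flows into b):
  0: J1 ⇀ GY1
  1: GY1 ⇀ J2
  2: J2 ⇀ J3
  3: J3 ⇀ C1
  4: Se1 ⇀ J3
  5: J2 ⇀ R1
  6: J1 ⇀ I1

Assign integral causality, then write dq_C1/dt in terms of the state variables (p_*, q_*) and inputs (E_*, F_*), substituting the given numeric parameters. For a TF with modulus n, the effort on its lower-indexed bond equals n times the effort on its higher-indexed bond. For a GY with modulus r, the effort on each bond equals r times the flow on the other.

bond 4 stroke→J3  (Se1 fixes effort; stroke away)
bond 3 stroke→J3  (C1 outputs effort q/C1)
bond 2 stroke→J2  (only one flow-in slot at J3)
bond 6 stroke→I1  (I1: I, integral causality)
bond 0 stroke→J1  (only one effort-in slot at J1)
bond 1 stroke→J2  (GY1: gyrator matches bond 0)
bond 5 stroke→R1  (J2 needs exactly one f-in)

dq_C1/dt = E_Se1/5 - 2*p_I1/5 - q_C1/35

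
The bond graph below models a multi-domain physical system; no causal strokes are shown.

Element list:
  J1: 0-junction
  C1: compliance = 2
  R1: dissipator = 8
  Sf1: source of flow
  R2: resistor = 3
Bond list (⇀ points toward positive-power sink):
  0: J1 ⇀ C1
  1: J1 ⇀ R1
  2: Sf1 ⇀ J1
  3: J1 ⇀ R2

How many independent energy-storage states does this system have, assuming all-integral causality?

β2 stroke→Sf1  (source Sf1 imposes f)
β0 stroke→J1  (C1: C, integral causality)
β1 stroke→R1  (common-e at J1 fixed by 0)
β3 stroke→R2  (J1 effort already set via bond 0)

1  (C1 all integral)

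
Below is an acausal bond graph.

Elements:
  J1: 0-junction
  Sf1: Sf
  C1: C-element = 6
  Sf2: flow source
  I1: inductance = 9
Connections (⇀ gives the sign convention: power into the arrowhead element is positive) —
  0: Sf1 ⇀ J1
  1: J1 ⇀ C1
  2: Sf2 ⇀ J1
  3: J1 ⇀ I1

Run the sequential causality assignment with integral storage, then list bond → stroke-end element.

b0 stroke→Sf1  (Sf1: flow source, stroke at near end)
b2 stroke→Sf2  (Sf2: flow source, stroke at near end)
b1 stroke→J1  (C1 integral (e out))
b3 stroke→I1  (J1: bond 1 brought effort, rest push out)

#0 →Sf1
#1 →J1
#2 →Sf2
#3 →I1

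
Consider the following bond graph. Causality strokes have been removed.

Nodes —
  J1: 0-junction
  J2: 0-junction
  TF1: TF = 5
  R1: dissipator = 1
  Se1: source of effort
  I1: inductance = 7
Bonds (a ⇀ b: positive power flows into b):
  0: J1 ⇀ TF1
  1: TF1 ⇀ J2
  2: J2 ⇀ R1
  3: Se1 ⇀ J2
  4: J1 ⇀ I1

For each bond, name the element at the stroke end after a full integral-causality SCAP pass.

β0 |J1
β1 |TF1
β2 |R1
β3 |J2
β4 |I1

β3 stroke at J2  (Se1 fixes effort; stroke away)
β1 stroke at TF1  (J2: bond 3 brought effort, rest push out)
β2 stroke at R1  (0-jn J2 has e-setter on 3)
β0 stroke at J1  (TF TF1: opposite of bond 1)
β4 stroke at I1  (0-jn J1 has e-setter on 0)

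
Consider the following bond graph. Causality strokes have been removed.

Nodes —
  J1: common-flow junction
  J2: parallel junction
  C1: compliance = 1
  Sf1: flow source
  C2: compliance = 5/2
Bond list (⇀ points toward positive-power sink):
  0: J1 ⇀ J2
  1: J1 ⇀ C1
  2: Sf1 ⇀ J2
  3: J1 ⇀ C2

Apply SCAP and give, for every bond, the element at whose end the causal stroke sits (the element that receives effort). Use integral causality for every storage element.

#2 stroke at Sf1  (Sf1 (Sf) sets flow on bond)
#0 stroke at J2  (closing 0-jn rule on J2)
#1 stroke at J1  (1-jn J1 has f-setter on 0)
#3 stroke at J1  (J1 flow already set via bond 0)

bond 0 stroke at J2
bond 1 stroke at J1
bond 2 stroke at Sf1
bond 3 stroke at J1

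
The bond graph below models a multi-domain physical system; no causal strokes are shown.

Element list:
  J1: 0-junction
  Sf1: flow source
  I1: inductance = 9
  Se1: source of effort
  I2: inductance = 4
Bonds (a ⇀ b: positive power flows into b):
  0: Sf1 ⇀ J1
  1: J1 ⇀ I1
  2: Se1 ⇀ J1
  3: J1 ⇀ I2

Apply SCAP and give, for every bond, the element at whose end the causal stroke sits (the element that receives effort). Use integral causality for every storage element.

β0 stroke at Sf1  (Sf1 fixes flow; stroke at Sf1)
β2 stroke at J1  (Se1 (Se) sets effort on bond)
β1 stroke at I1  (0-jn J1 has e-setter on 2)
β3 stroke at I2  (0-jn J1 has e-setter on 2)

bond 0 stroke at Sf1
bond 1 stroke at I1
bond 2 stroke at J1
bond 3 stroke at I2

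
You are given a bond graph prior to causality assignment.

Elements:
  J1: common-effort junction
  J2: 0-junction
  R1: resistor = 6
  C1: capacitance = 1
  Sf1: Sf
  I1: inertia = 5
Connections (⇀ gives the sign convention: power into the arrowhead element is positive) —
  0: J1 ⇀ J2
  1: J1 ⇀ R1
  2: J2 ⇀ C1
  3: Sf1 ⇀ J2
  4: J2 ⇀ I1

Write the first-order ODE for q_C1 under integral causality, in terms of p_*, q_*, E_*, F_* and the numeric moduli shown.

β3 stroke at Sf1  (Sf1: flow source, stroke at near end)
β2 stroke at J2  (C1 outputs effort q/C1)
β0 stroke at J1  (J2 effort already set via bond 2)
β4 stroke at I1  (J2 effort already set via bond 2)
β1 stroke at R1  (common-e at J1 fixed by 0)

dq_C1/dt = F_Sf1 - p_I1/5 - q_C1/6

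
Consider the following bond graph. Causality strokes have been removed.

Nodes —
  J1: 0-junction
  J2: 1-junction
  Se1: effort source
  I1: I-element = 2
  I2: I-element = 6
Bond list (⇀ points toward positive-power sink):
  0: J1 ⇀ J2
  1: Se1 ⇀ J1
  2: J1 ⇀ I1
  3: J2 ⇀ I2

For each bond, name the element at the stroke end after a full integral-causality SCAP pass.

b1 stroke→J1  (Se1 (Se) sets effort on bond)
b0 stroke→J2  (0-jn J1 has e-setter on 1)
b2 stroke→I1  (J1: bond 1 brought effort, rest push out)
b3 stroke→I2  (only one flow-in slot at J2)

bond 0 stroke at J2
bond 1 stroke at J1
bond 2 stroke at I1
bond 3 stroke at I2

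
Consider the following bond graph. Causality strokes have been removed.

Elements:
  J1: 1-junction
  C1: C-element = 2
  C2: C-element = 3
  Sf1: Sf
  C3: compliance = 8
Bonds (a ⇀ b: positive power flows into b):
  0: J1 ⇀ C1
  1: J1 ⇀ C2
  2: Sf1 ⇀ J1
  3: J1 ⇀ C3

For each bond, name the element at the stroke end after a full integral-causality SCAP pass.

b0 →J1
b1 →J1
b2 →Sf1
b3 →J1

#2 stroke→Sf1  (Sf1 fixes flow; stroke at Sf1)
#0 stroke→J1  (1-jn J1 has f-setter on 2)
#1 stroke→J1  (J1: bond 2 brought flow, rest push out)
#3 stroke→J1  (J1: bond 2 brought flow, rest push out)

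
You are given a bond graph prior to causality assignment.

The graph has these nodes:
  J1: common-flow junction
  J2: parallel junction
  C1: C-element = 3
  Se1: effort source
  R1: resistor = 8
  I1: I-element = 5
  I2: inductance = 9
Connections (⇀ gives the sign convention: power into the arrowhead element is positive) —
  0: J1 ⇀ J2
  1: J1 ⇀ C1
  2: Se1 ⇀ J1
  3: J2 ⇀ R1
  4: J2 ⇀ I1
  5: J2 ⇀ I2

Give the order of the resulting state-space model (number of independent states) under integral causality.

β2 |J1  (Se1: effort source, stroke at far end)
β1 |J1  (C1 integral (e out))
β0 |J2  (J1 needs exactly one f-in)
β3 |R1  (common-e at J2 fixed by 0)
β4 |I1  (0-jn J2 has e-setter on 0)
β5 |I2  (J2 effort already set via bond 0)

3  (C1, I1, I2 all integral)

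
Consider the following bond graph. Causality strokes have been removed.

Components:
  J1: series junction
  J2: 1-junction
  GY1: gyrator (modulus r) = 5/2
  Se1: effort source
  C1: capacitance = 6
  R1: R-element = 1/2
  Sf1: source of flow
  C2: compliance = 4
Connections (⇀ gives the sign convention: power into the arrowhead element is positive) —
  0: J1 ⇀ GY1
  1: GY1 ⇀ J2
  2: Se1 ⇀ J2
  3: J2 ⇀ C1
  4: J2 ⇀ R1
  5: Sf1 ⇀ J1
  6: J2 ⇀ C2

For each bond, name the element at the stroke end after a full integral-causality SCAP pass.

#0 |J1
#1 |J2
#2 |J2
#3 |J2
#4 |R1
#5 |Sf1
#6 |J2

#2 stroke at J2  (source Se1 imposes e)
#5 stroke at Sf1  (Sf1: flow source, stroke at near end)
#0 stroke at J1  (common-f at J1 fixed by 5)
#1 stroke at J2  (through GY1, causality inverts; strokes same side of GY1)
#3 stroke at J2  (C1 outputs effort q/C1)
#6 stroke at J2  (prefer integral on C2)
#4 stroke at R1  (J2 needs exactly one f-in)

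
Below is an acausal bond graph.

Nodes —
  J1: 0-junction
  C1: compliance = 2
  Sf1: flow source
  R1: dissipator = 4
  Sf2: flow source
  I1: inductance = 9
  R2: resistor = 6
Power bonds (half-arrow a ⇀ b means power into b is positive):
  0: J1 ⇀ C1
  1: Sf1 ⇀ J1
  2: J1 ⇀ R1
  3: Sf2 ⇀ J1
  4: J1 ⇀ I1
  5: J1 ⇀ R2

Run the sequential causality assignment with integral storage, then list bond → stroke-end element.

#1 stroke→Sf1  (source Sf1 imposes f)
#3 stroke→Sf2  (Sf2 fixes flow; stroke at Sf2)
#0 stroke→J1  (C1: C, integral causality)
#2 stroke→R1  (J1 effort already set via bond 0)
#4 stroke→I1  (J1 effort already set via bond 0)
#5 stroke→R2  (J1: bond 0 brought effort, rest push out)

β0 stroke at J1
β1 stroke at Sf1
β2 stroke at R1
β3 stroke at Sf2
β4 stroke at I1
β5 stroke at R2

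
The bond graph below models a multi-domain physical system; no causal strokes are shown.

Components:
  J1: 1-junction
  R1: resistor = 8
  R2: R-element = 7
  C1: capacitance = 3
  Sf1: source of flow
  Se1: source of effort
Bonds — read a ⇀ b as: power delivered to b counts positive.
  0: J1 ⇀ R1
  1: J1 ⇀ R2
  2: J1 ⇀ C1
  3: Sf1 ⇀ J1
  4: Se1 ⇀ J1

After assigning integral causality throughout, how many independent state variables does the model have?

1  (C1 all integral)

bond 3 stroke→Sf1  (Sf1: flow source, stroke at near end)
bond 4 stroke→J1  (source Se1 imposes e)
bond 0 stroke→J1  (J1: bond 3 brought flow, rest push out)
bond 1 stroke→J1  (common-f at J1 fixed by 3)
bond 2 stroke→J1  (J1 flow already set via bond 3)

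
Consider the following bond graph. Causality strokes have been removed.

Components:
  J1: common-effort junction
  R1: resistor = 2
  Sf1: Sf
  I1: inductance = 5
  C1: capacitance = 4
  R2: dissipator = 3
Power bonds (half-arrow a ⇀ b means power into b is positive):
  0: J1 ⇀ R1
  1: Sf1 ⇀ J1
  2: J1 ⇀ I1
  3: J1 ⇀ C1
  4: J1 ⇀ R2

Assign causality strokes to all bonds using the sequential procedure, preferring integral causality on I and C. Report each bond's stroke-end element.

#1 |Sf1  (Sf1 (Sf) sets flow on bond)
#2 |I1  (I1: I, integral causality)
#3 |J1  (C1 integral (e out))
#0 |R1  (J1 effort already set via bond 3)
#4 |R2  (0-jn J1 has e-setter on 3)

#0 stroke at R1
#1 stroke at Sf1
#2 stroke at I1
#3 stroke at J1
#4 stroke at R2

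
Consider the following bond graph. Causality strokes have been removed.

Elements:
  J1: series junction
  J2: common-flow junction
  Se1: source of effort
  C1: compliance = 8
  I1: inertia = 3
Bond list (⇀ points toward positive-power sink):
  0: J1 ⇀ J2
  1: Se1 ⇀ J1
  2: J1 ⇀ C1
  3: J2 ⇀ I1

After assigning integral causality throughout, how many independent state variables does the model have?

bond 1 stroke→J1  (Se1: effort source, stroke at far end)
bond 2 stroke→J1  (C1: C, integral causality)
bond 0 stroke→J2  (only one flow-in slot at J1)
bond 3 stroke→I1  (J2 needs exactly one f-in)

2  (C1, I1 all integral)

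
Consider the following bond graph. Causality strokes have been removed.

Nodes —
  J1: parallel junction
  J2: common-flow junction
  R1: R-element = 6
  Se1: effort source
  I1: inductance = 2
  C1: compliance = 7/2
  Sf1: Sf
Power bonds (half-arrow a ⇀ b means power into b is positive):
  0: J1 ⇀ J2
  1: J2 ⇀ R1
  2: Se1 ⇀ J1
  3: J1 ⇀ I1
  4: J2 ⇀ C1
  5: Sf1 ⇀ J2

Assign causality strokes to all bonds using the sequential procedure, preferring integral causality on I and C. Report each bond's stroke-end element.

β2 →J1  (Se1: effort source, stroke at far end)
β5 →Sf1  (Sf1 (Sf) sets flow on bond)
β0 →J2  (J1: bond 2 brought effort, rest push out)
β3 →I1  (0-jn J1 has e-setter on 2)
β1 →J2  (1-jn J2 has f-setter on 5)
β4 →J2  (common-f at J2 fixed by 5)

b0 |J2
b1 |J2
b2 |J1
b3 |I1
b4 |J2
b5 |Sf1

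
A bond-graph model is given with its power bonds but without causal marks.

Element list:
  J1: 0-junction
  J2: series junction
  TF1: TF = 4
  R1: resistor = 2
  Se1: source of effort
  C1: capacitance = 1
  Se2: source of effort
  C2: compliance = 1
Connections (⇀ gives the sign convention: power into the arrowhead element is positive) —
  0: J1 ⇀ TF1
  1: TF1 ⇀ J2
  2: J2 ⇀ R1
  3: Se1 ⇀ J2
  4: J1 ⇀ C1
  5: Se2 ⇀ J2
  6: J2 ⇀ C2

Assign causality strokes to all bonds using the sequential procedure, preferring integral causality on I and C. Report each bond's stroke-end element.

b3 |J2  (Se1 fixes effort; stroke away)
b5 |J2  (Se2 fixes effort; stroke away)
b4 |J1  (C1: C, integral causality)
b0 |TF1  (common-e at J1 fixed by 4)
b1 |J2  (TF1: transformer flips bond 0)
b6 |J2  (C2 integral (e out))
b2 |R1  (J2: last free bond brings flow in)

β0 →TF1
β1 →J2
β2 →R1
β3 →J2
β4 →J1
β5 →J2
β6 →J2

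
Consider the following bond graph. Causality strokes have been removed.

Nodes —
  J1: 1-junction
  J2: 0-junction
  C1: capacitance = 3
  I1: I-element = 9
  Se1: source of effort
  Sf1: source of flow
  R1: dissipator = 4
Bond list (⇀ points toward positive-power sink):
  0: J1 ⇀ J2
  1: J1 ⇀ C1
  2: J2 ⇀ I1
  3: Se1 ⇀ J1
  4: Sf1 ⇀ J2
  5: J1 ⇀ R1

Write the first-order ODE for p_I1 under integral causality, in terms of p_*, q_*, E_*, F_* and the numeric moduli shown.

dp_I1/dt = E_Se1 + 4*F_Sf1 - 4*p_I1/9 - q_C1/3

β3 →J1  (source Se1 imposes e)
β4 →Sf1  (Sf1 (Sf) sets flow on bond)
β1 →J1  (C1: C, integral causality)
β2 →I1  (I1 integral (f out))
β0 →J2  (closing 0-jn rule on J2)
β5 →J1  (1-jn J1 has f-setter on 0)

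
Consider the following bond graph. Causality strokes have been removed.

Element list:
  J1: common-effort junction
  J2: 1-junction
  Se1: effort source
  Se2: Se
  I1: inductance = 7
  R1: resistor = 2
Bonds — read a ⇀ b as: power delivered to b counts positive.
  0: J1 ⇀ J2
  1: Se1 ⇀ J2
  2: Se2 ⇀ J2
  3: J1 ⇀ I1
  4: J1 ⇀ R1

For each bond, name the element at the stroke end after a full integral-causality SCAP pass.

#0 stroke at J1
#1 stroke at J2
#2 stroke at J2
#3 stroke at I1
#4 stroke at R1

b1 →J2  (Se1 fixes effort; stroke away)
b2 →J2  (Se2 fixes effort; stroke away)
b0 →J1  (only one flow-in slot at J2)
b3 →I1  (J1: bond 0 brought effort, rest push out)
b4 →R1  (0-jn J1 has e-setter on 0)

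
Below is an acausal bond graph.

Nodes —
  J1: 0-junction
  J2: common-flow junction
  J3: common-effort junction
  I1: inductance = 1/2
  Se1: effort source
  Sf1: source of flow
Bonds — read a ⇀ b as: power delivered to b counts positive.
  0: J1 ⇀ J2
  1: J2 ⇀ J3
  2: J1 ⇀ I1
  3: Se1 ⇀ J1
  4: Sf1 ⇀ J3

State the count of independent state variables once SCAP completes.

β3 stroke at J1  (source Se1 imposes e)
β4 stroke at Sf1  (Sf1 (Sf) sets flow on bond)
β0 stroke at J2  (J1: bond 3 brought effort, rest push out)
β2 stroke at I1  (common-e at J1 fixed by 3)
β1 stroke at J3  (closing 1-jn rule on J2)

1  (I1 all integral)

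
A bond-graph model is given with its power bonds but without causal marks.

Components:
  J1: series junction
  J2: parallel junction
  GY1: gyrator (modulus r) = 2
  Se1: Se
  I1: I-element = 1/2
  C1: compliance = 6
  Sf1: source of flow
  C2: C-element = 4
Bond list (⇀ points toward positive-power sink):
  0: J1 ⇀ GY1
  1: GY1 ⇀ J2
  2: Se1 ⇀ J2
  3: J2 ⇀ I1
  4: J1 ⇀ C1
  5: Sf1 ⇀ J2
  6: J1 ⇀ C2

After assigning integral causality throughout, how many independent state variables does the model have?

b2 stroke→J2  (source Se1 imposes e)
b5 stroke→Sf1  (Sf1 fixes flow; stroke at Sf1)
b1 stroke→GY1  (common-e at J2 fixed by 2)
b3 stroke→I1  (common-e at J2 fixed by 2)
b0 stroke→GY1  (GY1 both-in/both-out from 1)
b4 stroke→J1  (1-jn J1 has f-setter on 0)
b6 stroke→J1  (J1: bond 0 brought flow, rest push out)

3  (C1, C2, I1 all integral)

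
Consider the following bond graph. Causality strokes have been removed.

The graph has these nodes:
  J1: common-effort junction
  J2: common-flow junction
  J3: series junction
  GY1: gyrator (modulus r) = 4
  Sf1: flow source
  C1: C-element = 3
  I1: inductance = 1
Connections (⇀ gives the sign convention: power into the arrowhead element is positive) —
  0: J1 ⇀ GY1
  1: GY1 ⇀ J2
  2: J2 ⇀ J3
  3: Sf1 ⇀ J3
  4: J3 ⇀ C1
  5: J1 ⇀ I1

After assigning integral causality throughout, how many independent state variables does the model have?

#3 →Sf1  (source Sf1 imposes f)
#2 →J3  (1-jn J3 has f-setter on 3)
#4 →J3  (J3 flow already set via bond 3)
#1 →J2  (1-jn J2 has f-setter on 2)
#0 →J1  (through GY1, causality inverts; strokes same side of GY1)
#5 →I1  (J1: bond 0 brought effort, rest push out)

2  (C1, I1 all integral)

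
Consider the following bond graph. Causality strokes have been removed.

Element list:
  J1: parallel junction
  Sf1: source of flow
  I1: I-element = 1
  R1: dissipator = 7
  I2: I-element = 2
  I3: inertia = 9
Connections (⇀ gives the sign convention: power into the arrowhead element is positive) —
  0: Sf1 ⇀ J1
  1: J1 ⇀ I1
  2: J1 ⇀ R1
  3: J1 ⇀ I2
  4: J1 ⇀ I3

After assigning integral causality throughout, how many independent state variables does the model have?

β0 stroke at Sf1  (source Sf1 imposes f)
β1 stroke at I1  (I1 outputs flow p/I1)
β3 stroke at I2  (I2 integral (f out))
β4 stroke at I3  (I3: I, integral causality)
β2 stroke at J1  (closing 0-jn rule on J1)

3  (I1, I2, I3 all integral)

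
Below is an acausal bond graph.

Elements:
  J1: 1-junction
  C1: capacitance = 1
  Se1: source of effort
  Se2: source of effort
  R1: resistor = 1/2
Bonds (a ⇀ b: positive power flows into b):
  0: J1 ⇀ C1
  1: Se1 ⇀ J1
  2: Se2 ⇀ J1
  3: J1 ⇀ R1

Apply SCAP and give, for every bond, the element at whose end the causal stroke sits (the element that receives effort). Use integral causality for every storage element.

b1 stroke at J1  (Se1 (Se) sets effort on bond)
b2 stroke at J1  (source Se2 imposes e)
b0 stroke at J1  (C1 outputs effort q/C1)
b3 stroke at R1  (J1: last free bond brings flow in)

#0 stroke at J1
#1 stroke at J1
#2 stroke at J1
#3 stroke at R1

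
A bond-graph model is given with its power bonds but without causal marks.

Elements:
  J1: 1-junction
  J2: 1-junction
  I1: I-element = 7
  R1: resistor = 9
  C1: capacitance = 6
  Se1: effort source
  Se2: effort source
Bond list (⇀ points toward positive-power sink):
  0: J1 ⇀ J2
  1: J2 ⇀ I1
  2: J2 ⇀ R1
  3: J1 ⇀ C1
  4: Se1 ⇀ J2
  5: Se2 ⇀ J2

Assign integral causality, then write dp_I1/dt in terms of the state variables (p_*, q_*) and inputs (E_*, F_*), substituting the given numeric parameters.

dp_I1/dt = E_Se1 + E_Se2 - 9*p_I1/7 - q_C1/6

b4 |J2  (Se1 (Se) sets effort on bond)
b5 |J2  (source Se2 imposes e)
b1 |I1  (I1: I, integral causality)
b0 |J2  (common-f at J2 fixed by 1)
b2 |J2  (1-jn J2 has f-setter on 1)
b3 |J1  (J1: bond 0 brought flow, rest push out)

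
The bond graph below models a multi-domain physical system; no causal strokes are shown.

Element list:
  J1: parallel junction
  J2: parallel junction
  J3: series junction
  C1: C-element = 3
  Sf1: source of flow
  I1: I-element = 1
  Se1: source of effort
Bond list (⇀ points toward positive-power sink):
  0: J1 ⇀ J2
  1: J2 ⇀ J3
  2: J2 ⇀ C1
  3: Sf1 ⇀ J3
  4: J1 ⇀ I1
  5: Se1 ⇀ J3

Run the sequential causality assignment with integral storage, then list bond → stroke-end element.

β0 stroke at J1
β1 stroke at J3
β2 stroke at J2
β3 stroke at Sf1
β4 stroke at I1
β5 stroke at J3

bond 3 stroke at Sf1  (Sf1: flow source, stroke at near end)
bond 5 stroke at J3  (Se1 fixes effort; stroke away)
bond 1 stroke at J3  (common-f at J3 fixed by 3)
bond 2 stroke at J2  (C1 outputs effort q/C1)
bond 0 stroke at J1  (J2: bond 2 brought effort, rest push out)
bond 4 stroke at I1  (J1 effort already set via bond 0)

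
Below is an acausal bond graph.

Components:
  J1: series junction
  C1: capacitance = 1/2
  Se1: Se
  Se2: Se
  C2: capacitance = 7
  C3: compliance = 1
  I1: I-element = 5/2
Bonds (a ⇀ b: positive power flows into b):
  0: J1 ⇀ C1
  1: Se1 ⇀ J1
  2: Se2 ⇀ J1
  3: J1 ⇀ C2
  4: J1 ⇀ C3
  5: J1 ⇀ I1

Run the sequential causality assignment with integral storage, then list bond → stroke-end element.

bond 0 →J1
bond 1 →J1
bond 2 →J1
bond 3 →J1
bond 4 →J1
bond 5 →I1

bond 1 →J1  (source Se1 imposes e)
bond 2 →J1  (Se2 (Se) sets effort on bond)
bond 0 →J1  (prefer integral on C1)
bond 3 →J1  (C2 integral (e out))
bond 4 →J1  (prefer integral on C3)
bond 5 →I1  (only one flow-in slot at J1)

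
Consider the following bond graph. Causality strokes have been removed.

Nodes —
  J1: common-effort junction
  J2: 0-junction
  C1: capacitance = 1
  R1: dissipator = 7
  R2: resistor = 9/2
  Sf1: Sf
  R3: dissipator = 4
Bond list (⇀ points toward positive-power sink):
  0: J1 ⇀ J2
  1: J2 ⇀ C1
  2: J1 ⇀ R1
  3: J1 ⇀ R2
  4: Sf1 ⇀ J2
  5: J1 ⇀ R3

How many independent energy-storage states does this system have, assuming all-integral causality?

β4 stroke at Sf1  (Sf1: flow source, stroke at near end)
β1 stroke at J2  (C1 integral (e out))
β0 stroke at J1  (J2: bond 1 brought effort, rest push out)
β2 stroke at R1  (0-jn J1 has e-setter on 0)
β3 stroke at R2  (0-jn J1 has e-setter on 0)
β5 stroke at R3  (J1: bond 0 brought effort, rest push out)

1  (C1 all integral)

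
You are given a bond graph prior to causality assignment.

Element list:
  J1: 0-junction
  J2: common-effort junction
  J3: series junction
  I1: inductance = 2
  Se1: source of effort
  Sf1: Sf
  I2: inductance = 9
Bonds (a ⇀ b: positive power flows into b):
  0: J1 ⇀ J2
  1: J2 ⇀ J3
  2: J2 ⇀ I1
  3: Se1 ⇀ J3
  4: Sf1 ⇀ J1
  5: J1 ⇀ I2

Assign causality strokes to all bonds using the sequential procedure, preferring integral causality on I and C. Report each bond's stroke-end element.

b3 stroke→J3  (Se1: effort source, stroke at far end)
b4 stroke→Sf1  (source Sf1 imposes f)
b1 stroke→J2  (J3 needs exactly one f-in)
b0 stroke→J1  (0-jn J2 has e-setter on 1)
b2 stroke→I1  (J2 effort already set via bond 1)
b5 stroke→I2  (common-e at J1 fixed by 0)

β0 |J1
β1 |J2
β2 |I1
β3 |J3
β4 |Sf1
β5 |I2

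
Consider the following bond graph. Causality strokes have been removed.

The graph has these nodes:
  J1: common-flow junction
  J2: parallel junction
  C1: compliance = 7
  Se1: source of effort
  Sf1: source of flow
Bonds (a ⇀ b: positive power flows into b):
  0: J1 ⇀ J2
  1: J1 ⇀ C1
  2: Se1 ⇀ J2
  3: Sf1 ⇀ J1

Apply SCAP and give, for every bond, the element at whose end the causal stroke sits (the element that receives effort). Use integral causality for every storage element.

b2 stroke→J2  (Se1: effort source, stroke at far end)
b3 stroke→Sf1  (Sf1: flow source, stroke at near end)
b0 stroke→J1  (1-jn J1 has f-setter on 3)
b1 stroke→J1  (J1 flow already set via bond 3)

#0 →J1
#1 →J1
#2 →J2
#3 →Sf1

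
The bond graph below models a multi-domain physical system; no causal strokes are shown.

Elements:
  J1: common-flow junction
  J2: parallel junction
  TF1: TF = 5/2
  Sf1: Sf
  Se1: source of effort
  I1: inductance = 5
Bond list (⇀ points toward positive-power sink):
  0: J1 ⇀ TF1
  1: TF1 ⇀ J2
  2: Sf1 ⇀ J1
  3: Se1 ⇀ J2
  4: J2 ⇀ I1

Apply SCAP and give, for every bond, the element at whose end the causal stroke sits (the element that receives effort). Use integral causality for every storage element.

#0 stroke at J1
#1 stroke at TF1
#2 stroke at Sf1
#3 stroke at J2
#4 stroke at I1

#2 |Sf1  (Sf1: flow source, stroke at near end)
#3 |J2  (Se1: effort source, stroke at far end)
#0 |J1  (J1: bond 2 brought flow, rest push out)
#1 |TF1  (J2: bond 3 brought effort, rest push out)
#4 |I1  (J2: bond 3 brought effort, rest push out)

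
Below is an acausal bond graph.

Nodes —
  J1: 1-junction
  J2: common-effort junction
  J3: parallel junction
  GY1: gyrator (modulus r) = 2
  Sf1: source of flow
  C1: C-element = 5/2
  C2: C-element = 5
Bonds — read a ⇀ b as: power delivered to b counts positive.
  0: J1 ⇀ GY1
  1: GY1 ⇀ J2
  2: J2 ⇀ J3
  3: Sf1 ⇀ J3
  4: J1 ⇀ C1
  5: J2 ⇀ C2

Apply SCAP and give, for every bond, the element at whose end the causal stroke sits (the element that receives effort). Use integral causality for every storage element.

bond 3 stroke at Sf1  (Sf1: flow source, stroke at near end)
bond 2 stroke at J3  (closing 0-jn rule on J3)
bond 4 stroke at J1  (prefer integral on C1)
bond 0 stroke at GY1  (only one flow-in slot at J1)
bond 1 stroke at GY1  (GY1 both-in/both-out from 0)
bond 5 stroke at J2  (J2 needs exactly one e-in)

β0 stroke→GY1
β1 stroke→GY1
β2 stroke→J3
β3 stroke→Sf1
β4 stroke→J1
β5 stroke→J2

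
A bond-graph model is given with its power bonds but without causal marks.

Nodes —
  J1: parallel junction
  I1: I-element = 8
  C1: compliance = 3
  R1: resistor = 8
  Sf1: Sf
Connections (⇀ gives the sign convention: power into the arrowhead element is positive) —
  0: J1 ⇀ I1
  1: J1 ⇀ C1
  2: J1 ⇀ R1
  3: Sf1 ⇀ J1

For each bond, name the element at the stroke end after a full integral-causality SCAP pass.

bond 0 →I1
bond 1 →J1
bond 2 →R1
bond 3 →Sf1

b3 stroke at Sf1  (Sf1 fixes flow; stroke at Sf1)
b0 stroke at I1  (I1 integral (f out))
b1 stroke at J1  (C1: C, integral causality)
b2 stroke at R1  (J1: bond 1 brought effort, rest push out)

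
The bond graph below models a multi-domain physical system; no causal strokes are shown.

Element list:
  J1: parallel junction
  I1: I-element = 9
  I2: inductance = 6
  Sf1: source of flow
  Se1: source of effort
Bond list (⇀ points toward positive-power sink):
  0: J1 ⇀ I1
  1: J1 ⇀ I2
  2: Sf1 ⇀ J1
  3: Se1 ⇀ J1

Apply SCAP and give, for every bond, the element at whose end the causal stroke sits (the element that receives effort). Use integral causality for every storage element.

β0 stroke at I1
β1 stroke at I2
β2 stroke at Sf1
β3 stroke at J1

#2 stroke at Sf1  (Sf1 fixes flow; stroke at Sf1)
#3 stroke at J1  (source Se1 imposes e)
#0 stroke at I1  (J1 effort already set via bond 3)
#1 stroke at I2  (J1: bond 3 brought effort, rest push out)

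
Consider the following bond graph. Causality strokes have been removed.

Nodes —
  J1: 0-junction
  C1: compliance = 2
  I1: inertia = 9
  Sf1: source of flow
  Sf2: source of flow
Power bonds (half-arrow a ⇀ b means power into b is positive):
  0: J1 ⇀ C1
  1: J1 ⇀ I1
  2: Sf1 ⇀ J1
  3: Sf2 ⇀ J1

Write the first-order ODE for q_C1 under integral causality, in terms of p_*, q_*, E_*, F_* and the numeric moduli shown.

dq_C1/dt = F_Sf1 + F_Sf2 - p_I1/9

b2 stroke→Sf1  (Sf1 (Sf) sets flow on bond)
b3 stroke→Sf2  (Sf2 (Sf) sets flow on bond)
b0 stroke→J1  (C1 outputs effort q/C1)
b1 stroke→I1  (common-e at J1 fixed by 0)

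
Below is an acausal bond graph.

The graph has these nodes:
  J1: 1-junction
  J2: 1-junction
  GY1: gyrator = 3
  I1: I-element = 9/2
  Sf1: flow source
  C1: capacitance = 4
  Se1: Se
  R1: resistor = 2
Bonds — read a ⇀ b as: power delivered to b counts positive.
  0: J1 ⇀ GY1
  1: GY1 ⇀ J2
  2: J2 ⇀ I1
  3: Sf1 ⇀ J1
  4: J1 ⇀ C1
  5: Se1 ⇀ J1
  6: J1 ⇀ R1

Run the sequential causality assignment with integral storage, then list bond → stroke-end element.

b0 →J1
b1 →J2
b2 →I1
b3 →Sf1
b4 →J1
b5 →J1
b6 →J1

bond 3 stroke→Sf1  (Sf1 fixes flow; stroke at Sf1)
bond 5 stroke→J1  (source Se1 imposes e)
bond 0 stroke→J1  (common-f at J1 fixed by 3)
bond 4 stroke→J1  (J1: bond 3 brought flow, rest push out)
bond 6 stroke→J1  (J1: bond 3 brought flow, rest push out)
bond 1 stroke→J2  (GY1 both-in/both-out from 0)
bond 2 stroke→I1  (only one flow-in slot at J2)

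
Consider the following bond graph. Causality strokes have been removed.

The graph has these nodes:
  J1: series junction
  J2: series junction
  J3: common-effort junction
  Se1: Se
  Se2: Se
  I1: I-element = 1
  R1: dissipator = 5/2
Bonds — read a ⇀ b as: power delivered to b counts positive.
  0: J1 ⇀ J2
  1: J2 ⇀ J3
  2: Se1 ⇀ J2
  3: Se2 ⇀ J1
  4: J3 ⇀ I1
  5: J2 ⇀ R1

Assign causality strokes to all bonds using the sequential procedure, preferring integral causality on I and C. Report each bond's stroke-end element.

b2 |J2  (Se1 fixes effort; stroke away)
b3 |J1  (Se2: effort source, stroke at far end)
b0 |J2  (J1: last free bond brings flow in)
b4 |I1  (prefer integral on I1)
b1 |J3  (closing 0-jn rule on J3)
b5 |J2  (common-f at J2 fixed by 1)

β0 →J2
β1 →J3
β2 →J2
β3 →J1
β4 →I1
β5 →J2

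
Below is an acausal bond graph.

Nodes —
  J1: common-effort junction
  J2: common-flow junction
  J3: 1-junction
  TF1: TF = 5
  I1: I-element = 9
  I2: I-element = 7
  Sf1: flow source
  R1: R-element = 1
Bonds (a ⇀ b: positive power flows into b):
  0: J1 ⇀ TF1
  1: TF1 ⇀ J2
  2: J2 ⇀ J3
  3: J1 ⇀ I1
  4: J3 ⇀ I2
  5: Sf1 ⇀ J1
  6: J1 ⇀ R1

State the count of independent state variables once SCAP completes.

2  (I1, I2 all integral)

β5 stroke→Sf1  (Sf1 fixes flow; stroke at Sf1)
β3 stroke→I1  (I1 outputs flow p/I1)
β4 stroke→I2  (I2: I, integral causality)
β2 stroke→J3  (J3: bond 4 brought flow, rest push out)
β1 stroke→J2  (common-f at J2 fixed by 2)
β0 stroke→TF1  (through TF1, causality passes straight; one stroke at TF1)
β6 stroke→J1  (only one effort-in slot at J1)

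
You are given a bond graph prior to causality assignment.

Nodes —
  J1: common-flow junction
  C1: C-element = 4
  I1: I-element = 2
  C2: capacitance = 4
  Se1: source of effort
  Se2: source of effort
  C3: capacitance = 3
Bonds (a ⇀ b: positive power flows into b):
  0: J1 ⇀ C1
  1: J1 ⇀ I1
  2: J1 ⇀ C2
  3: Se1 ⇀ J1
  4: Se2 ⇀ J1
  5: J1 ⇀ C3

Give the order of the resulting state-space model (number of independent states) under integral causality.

β3 |J1  (source Se1 imposes e)
β4 |J1  (Se2: effort source, stroke at far end)
β0 |J1  (prefer integral on C1)
β1 |I1  (I1: I, integral causality)
β2 |J1  (J1: bond 1 brought flow, rest push out)
β5 |J1  (common-f at J1 fixed by 1)

4  (C1, C2, C3, I1 all integral)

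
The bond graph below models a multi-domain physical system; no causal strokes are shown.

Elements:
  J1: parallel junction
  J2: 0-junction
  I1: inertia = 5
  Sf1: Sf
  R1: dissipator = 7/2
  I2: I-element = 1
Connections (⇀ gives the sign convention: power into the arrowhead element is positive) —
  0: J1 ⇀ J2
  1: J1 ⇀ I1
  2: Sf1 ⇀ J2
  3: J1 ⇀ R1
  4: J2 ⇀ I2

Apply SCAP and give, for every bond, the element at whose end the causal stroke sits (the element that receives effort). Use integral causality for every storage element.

#0 |J2
#1 |I1
#2 |Sf1
#3 |J1
#4 |I2

bond 2 →Sf1  (Sf1 fixes flow; stroke at Sf1)
bond 1 →I1  (I1: I, integral causality)
bond 4 →I2  (I2: I, integral causality)
bond 0 →J2  (closing 0-jn rule on J2)
bond 3 →J1  (closing 0-jn rule on J1)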